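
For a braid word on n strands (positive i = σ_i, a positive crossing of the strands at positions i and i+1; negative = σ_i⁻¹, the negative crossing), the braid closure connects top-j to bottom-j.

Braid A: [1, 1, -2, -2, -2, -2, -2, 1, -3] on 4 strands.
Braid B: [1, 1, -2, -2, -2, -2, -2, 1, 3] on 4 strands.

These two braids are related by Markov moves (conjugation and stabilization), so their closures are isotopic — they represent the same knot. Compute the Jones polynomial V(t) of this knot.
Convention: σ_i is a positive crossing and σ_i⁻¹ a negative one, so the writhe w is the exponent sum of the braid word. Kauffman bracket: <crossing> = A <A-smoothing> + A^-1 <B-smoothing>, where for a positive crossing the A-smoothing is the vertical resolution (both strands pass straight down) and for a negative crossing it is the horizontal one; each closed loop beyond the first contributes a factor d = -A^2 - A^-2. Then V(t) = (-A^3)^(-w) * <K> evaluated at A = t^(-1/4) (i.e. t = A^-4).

-t^2 + t - 1 + 3*t^-1 - 2*t^-2 + 3*t^-3 - 2*t^-4 + t^-5 - t^-6

Derivation:
Markov-equivalent braids have isotopic closures, hence identical knot invariants. Strip the Markov moves from each word to reach a common short braid β, then compute V(t) once on β.
Braid A: s1 s1 s2^-1 s2^-1 s2^-1 s2^-1 s2^-1 s1 s3^-1 on 4 strands reduces by inverse Markov moves (closure unchanged at each step):
  Destabilize: the word has the form β·s3^-1 where s3^-1 occurs only as the final letter (β ∈ B_3); drop it and the last strand → 3 strands.
Reduced to β = s1 s1 s2^-1 s2^-1 s2^-1 s2^-1 s2^-1 s1 on 3 strands, 8 crossings.
Braid B: s1 s1 s2^-1 s2^-1 s2^-1 s2^-1 s2^-1 s1 s3 on 4 strands reduces by inverse Markov moves (closure unchanged at each step):
  Destabilize: the word has the form β·s3 where s3 occurs only as the final letter (β ∈ B_3); drop it and the last strand → 3 strands.
Reduced to β = s1 s1 s2^-1 s2^-1 s2^-1 s2^-1 s2^-1 s1 on 3 strands, 8 crossings.
Both give the same β = s1 s1 s2^-1 s2^-1 s2^-1 s2^-1 s2^-1 s1 on 3 strands, so one state sum suffices:
Braid: s1 s1 s2^-1 s2^-1 s2^-1 s2^-1 s2^-1 s1 on 3 strands, 8 crossings.
Writhe w = (#positive) - (#negative) = 3 - 5 = -2.
Enumerate smoothing states for the bracket polynomial. There are 2^8 = 256 states.
For each crossing: s=0 is the vertical smoothing, s=1 horizontal. Crossing k contributes A^(sign_k * (1 - 2*s_k)); loop factor d = -A^2 - A^-2.
Tabulate the states by total A-exponent and number of loops L (A-exp: L × count):
  A^8: L=6 ×1
  A^6: L=5 ×8
  A^4: L=4 ×25, L=6 ×3
  A^2: L=3 ×40, L=5 ×15, L=7 ×1
  A^0: L=2 ×35, L=4 ×30, L=6 ×5
  A^-2: L=1 ×15, L=3 ×31, L=5 ×10
  A^-4: L=2 ×18, L=4 ×10
  A^-6: L=3 ×8
  A^-8: L=4 ×1
Each group contributes A^e * Σ count * d^(L-1):
Powers of d = -A^2 - A^-2: d^2 = A^4 + 2 + A^-4; d^3 = -A^6 - 3*A^2 - 3*A^-2 - A^-6; d^4 = A^8 + 4*A^4 + 6 + 4*A^-4 + A^-8; d^5 = -A^10 - 5*A^6 - 10*A^2 - 10*A^-2 - 5*A^-6 - A^-10; d^6 = A^12 + 6*A^8 + 15*A^4 + 20 + 15*A^-4 + 6*A^-8 + A^-12.
  A^8 * (d^5) = -A^18 - 5*A^14 - 10*A^10 - 10*A^6 - 5*A^2 - A^-2
  A^6 * (8*d^4) = 8*A^14 + 32*A^10 + 48*A^6 + 32*A^2 + 8*A^-2
  A^4 * (25*d^3 + 3*d^5) = -3*A^14 - 40*A^10 - 105*A^6 - 105*A^2 - 40*A^-2 - 3*A^-6
  A^2 * (40*d^2 + 15*d^4 + d^6) = A^14 + 21*A^10 + 115*A^6 + 190*A^2 + 115*A^-2 + 21*A^-6 + A^-10
  A^0 * (35*d + 30*d^3 + 5*d^5) = -5*A^10 - 55*A^6 - 175*A^2 - 175*A^-2 - 55*A^-6 - 5*A^-10
  A^-2 * (15 + 31*d^2 + 10*d^4) = 10*A^6 + 71*A^2 + 137*A^-2 + 71*A^-6 + 10*A^-10
  A^-4 * (18*d + 10*d^3) = -10*A^2 - 48*A^-2 - 48*A^-6 - 10*A^-10
  A^-6 * (8*d^2) = 8*A^-2 + 16*A^-6 + 8*A^-10
  A^-8 * (d^3) = -A^-2 - 3*A^-6 - 3*A^-10 - A^-14
Summing the groups: <K> = -A^18 + A^14 - 2*A^10 + 3*A^6 - 2*A^2 + 3*A^-2 - A^-6 + A^-10 - A^-14
Normalise by the writhe: (-A^3)^(-w) = (-A^3)^(2) = A^6, so f(A) = A^6 * <K> = -A^24 + A^20 - 2*A^16 + 3*A^12 - 2*A^8 + 3*A^4 - 1 + A^-4 - A^-8.
Substitute A = t^(-1/4), i.e. A^e → t^(-e/4): V(t) = -t^2 + t - 1 + 3*t^-1 - 2*t^-2 + 3*t^-3 - 2*t^-4 + t^-5 - t^-6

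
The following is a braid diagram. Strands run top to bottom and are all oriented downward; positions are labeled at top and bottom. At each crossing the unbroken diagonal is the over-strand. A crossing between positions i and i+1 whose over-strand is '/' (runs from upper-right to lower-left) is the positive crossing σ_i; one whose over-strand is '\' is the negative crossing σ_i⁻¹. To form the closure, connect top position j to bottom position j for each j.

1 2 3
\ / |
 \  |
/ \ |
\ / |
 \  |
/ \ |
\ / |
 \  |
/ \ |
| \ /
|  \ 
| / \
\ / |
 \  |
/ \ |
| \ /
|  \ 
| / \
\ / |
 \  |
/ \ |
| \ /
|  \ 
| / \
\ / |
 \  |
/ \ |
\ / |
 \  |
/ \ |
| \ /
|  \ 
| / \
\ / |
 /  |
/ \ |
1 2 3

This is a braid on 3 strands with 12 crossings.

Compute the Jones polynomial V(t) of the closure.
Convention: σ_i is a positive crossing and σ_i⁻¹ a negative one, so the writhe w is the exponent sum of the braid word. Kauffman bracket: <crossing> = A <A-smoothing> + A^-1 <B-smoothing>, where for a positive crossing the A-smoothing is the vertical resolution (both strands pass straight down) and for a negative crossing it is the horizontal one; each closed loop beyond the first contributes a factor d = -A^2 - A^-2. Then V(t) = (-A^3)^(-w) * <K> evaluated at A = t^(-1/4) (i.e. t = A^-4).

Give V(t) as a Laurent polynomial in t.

Reading the diagram top to bottom ('/'-over between positions i,i+1 = s_i, '\'-over = s_i^-1): braid word = s1^-1 s1^-1 s1^-1 s2^-1 s1^-1 s2^-1 s1^-1 s2^-1 s1^-1 s1^-1 s2^-1 s1.
The presented braid s1^-1 s1^-1 s1^-1 s2^-1 s1^-1 s2^-1 s1^-1 s2^-1 s1^-1 s1^-1 s2^-1 s1 on 3 strands reduces by inverse Markov moves (closure unchanged at each step):
  Deconjugate: the word is γ·β·γ⁻¹ with γ = s1^-1 (prefix) and γ⁻¹ = s1 (suffix); strip both.
Reduced to β = s1^-1 s1^-1 s2^-1 s1^-1 s2^-1 s1^-1 s2^-1 s1^-1 s1^-1 s2^-1 on 3 strands, 10 crossings.
Compute on β:
Braid: s1^-1 s1^-1 s2^-1 s1^-1 s2^-1 s1^-1 s2^-1 s1^-1 s1^-1 s2^-1 on 3 strands, 10 crossings.
Writhe w = (#positive) - (#negative) = 0 - 10 = -10.
Enumerate smoothing states for the bracket polynomial. There are 2^10 = 1024 states.
Smooth each crossing (0=||, 1=⌣⌢); contribution A^(Σ sign_k(1-2s_k)) * d^(L-1).
Tabulate the states by total A-exponent and number of loops L (A-exp: L × count):
  A^10: L=3 ×1
  A^8: L=2 ×4, L=4 ×6
  A^6: L=1 ×4, L=3 ×30, L=5 ×11
  A^4: L=2 ×48, L=4 ×65, L=6 ×7
  A^2: L=1 ×24, L=3 ×140, L=5 ×45, L=7 ×1
  A^0: L=2 ×129, L=4 ×117, L=6 ×6
  A^-2: L=1 ×43, L=3 ×151, L=5 ×16
  A^-4: L=2 ×96, L=4 ×24
  A^-6: L=1 ×24, L=3 ×21
  A^-8: L=2 ×10
  A^-10: L=3 ×1
Each group contributes A^e * Σ count * d^(L-1):
Powers of d = -A^2 - A^-2: d^2 = A^4 + 2 + A^-4; d^3 = -A^6 - 3*A^2 - 3*A^-2 - A^-6; d^4 = A^8 + 4*A^4 + 6 + 4*A^-4 + A^-8; d^5 = -A^10 - 5*A^6 - 10*A^2 - 10*A^-2 - 5*A^-6 - A^-10; d^6 = A^12 + 6*A^8 + 15*A^4 + 20 + 15*A^-4 + 6*A^-8 + A^-12.
  A^10 * (d^2) = A^14 + 2*A^10 + A^6
  A^8 * (4*d + 6*d^3) = -6*A^14 - 22*A^10 - 22*A^6 - 6*A^2
  A^6 * (4 + 30*d^2 + 11*d^4) = 11*A^14 + 74*A^10 + 130*A^6 + 74*A^2 + 11*A^-2
  A^4 * (48*d + 65*d^3 + 7*d^5) = -7*A^14 - 100*A^10 - 313*A^6 - 313*A^2 - 100*A^-2 - 7*A^-6
  A^2 * (24 + 140*d^2 + 45*d^4 + d^6) = A^14 + 51*A^10 + 335*A^6 + 594*A^2 + 335*A^-2 + 51*A^-6 + A^-10
  A^0 * (129*d + 117*d^3 + 6*d^5) = -6*A^10 - 147*A^6 - 540*A^2 - 540*A^-2 - 147*A^-6 - 6*A^-10
  A^-2 * (43 + 151*d^2 + 16*d^4) = 16*A^6 + 215*A^2 + 441*A^-2 + 215*A^-6 + 16*A^-10
  A^-4 * (96*d + 24*d^3) = -24*A^2 - 168*A^-2 - 168*A^-6 - 24*A^-10
  A^-6 * (24 + 21*d^2) = 21*A^-2 + 66*A^-6 + 21*A^-10
  A^-8 * (10*d) = -10*A^-6 - 10*A^-10
  A^-10 * (d^2) = A^-6 + 2*A^-10 + A^-14
Summing the groups: <K> = -A^10 + A^-6 + A^-14
Normalise by the writhe: (-A^3)^(-w) = (-A^3)^(10) = A^30, so f(A) = A^30 * <K> = -A^40 + A^24 + A^16.
Substitute A = t^(-1/4), i.e. A^e → t^(-e/4): V(t) = t^-4 + t^-6 - t^-10

Answer: t^-4 + t^-6 - t^-10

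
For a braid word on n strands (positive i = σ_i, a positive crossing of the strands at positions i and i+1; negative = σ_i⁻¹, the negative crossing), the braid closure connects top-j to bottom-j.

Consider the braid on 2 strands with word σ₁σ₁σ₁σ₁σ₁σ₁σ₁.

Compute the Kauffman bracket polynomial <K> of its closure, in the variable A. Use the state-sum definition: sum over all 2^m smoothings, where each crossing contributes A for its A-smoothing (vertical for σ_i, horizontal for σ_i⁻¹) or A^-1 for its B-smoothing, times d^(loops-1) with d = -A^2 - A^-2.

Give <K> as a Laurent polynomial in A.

Braid: s1 s1 s1 s1 s1 s1 s1 on 2 strands, 7 crossings.
Writhe w = (#positive) - (#negative) = 7 - 0 = 7.
Computing the Kauffman bracket via state sum. There are 2^7 = 128 states.
Each crossing splits two ways (0=vertical, 1=horizontal). The state's weight is A^(#A-smoothings - #B-smoothings) * d^(loops - 1).
Tabulate the states by total A-exponent and number of loops L (A-exp: L × count):
  A^7: L=2 ×1
  A^5: L=1 ×7
  A^3: L=2 ×21
  A^1: L=3 ×35
  A^-1: L=4 ×35
  A^-3: L=5 ×21
  A^-5: L=6 ×7
  A^-7: L=7 ×1
Each group contributes A^e * Σ count * d^(L-1):
Powers of d = -A^2 - A^-2: d^2 = A^4 + 2 + A^-4; d^3 = -A^6 - 3*A^2 - 3*A^-2 - A^-6; d^4 = A^8 + 4*A^4 + 6 + 4*A^-4 + A^-8; d^5 = -A^10 - 5*A^6 - 10*A^2 - 10*A^-2 - 5*A^-6 - A^-10; d^6 = A^12 + 6*A^8 + 15*A^4 + 20 + 15*A^-4 + 6*A^-8 + A^-12.
  A^7 * (d) = -A^9 - A^5
  A^5 * (7) = 7*A^5
  A^3 * (21*d) = -21*A^5 - 21*A
  A^1 * (35*d^2) = 35*A^5 + 70*A + 35*A^-3
  A^-1 * (35*d^3) = -35*A^5 - 105*A - 105*A^-3 - 35*A^-7
  A^-3 * (21*d^4) = 21*A^5 + 84*A + 126*A^-3 + 84*A^-7 + 21*A^-11
  A^-5 * (7*d^5) = -7*A^5 - 35*A - 70*A^-3 - 70*A^-7 - 35*A^-11 - 7*A^-15
  A^-7 * (d^6) = A^5 + 6*A + 15*A^-3 + 20*A^-7 + 15*A^-11 + 6*A^-15 + A^-19
Summing the groups: <K> = -A^9 - A + A^-3 - A^-7 + A^-11 - A^-15 + A^-19

Answer: -A^9 - A + A^-3 - A^-7 + A^-11 - A^-15 + A^-19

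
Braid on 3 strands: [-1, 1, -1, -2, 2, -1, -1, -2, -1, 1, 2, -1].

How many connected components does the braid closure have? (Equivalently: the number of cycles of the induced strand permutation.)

Track the strand permutation on 3 strands, starting from identity.
  step 1: s1^-1 swaps positions 1,2 -> [2 1 3]
  step 2: s1 swaps positions 1,2 -> [1 2 3]
  step 3: s1^-1 swaps positions 1,2 -> [2 1 3]
  step 4: s2^-1 swaps positions 2,3 -> [2 3 1]
  step 5: s2 swaps positions 2,3 -> [2 1 3]
  step 6: s1^-1 swaps positions 1,2 -> [1 2 3]
  step 7: s1^-1 swaps positions 1,2 -> [2 1 3]
  step 8: s2^-1 swaps positions 2,3 -> [2 3 1]
  step 9: s1^-1 swaps positions 1,2 -> [3 2 1]
  step 10: s1 swaps positions 1,2 -> [2 3 1]
  step 11: s2 swaps positions 2,3 -> [2 1 3]
  step 12: s1^-1 swaps positions 1,2 -> [1 2 3]
Final permutation (position -> original strand): [1 2 3]
Closure components = cycle count of this permutation = 3.

Answer: 3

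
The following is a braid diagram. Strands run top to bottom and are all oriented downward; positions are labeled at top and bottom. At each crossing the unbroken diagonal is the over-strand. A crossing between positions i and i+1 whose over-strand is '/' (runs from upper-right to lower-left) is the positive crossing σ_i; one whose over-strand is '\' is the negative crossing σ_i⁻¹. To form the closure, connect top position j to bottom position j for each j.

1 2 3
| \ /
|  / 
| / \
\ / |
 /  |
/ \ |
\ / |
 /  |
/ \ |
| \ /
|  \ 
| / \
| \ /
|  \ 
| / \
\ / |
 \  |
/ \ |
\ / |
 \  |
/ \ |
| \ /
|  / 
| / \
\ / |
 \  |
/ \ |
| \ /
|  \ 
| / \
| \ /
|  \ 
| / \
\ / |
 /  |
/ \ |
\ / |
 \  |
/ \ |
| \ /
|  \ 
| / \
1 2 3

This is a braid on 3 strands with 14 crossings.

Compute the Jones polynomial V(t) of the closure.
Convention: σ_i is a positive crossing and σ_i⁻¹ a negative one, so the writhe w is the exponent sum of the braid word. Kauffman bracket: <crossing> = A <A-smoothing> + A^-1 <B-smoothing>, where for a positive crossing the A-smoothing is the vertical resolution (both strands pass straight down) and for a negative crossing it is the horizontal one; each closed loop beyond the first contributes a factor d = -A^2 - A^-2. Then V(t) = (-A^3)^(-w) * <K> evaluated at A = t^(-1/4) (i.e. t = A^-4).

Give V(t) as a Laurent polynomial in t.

-1 + 4*t^-1 - 5*t^-2 + 7*t^-3 - 7*t^-4 + 6*t^-5 - 5*t^-6 + 3*t^-7 - t^-8

Derivation:
Reading the diagram top to bottom ('/'-over between positions i,i+1 = s_i, '\'-over = s_i^-1): braid word = s2 s1 s1 s2^-1 s2^-1 s1^-1 s1^-1 s2 s1^-1 s2^-1 s2^-1 s1 s1^-1 s2^-1.
The presented braid s2 s1 s1 s2^-1 s2^-1 s1^-1 s1^-1 s2 s1^-1 s2^-1 s2^-1 s1 s1^-1 s2^-1 on 3 strands reduces by inverse Markov moves (closure unchanged at each step):
  Deconjugate: the word is γ·β·γ⁻¹ with γ = s2 s1 (prefix) and γ⁻¹ = s1^-1 s2^-1 (suffix); strip both.
Reduced to β = s1 s2^-1 s2^-1 s1^-1 s1^-1 s2 s1^-1 s2^-1 s2^-1 s1 on 3 strands, 10 crossings.
Compute on β:
Braid: s1 s2^-1 s2^-1 s1^-1 s1^-1 s2 s1^-1 s2^-1 s2^-1 s1 on 3 strands, 10 crossings.
Writhe w = (#positive) - (#negative) = 3 - 7 = -4.
Computing the Kauffman bracket via state sum. There are 2^10 = 1024 states.
Each crossing splits two ways (0=vertical, 1=horizontal). The state's weight is A^(#A-smoothings - #B-smoothings) * d^(loops - 1).
Tabulate the states by total A-exponent and number of loops L (A-exp: L × count):
  A^10: L=6 ×1
  A^8: L=5 ×10
  A^6: L=4 ×43, L=6 ×2
  A^4: L=3 ×98, L=5 ×22
  A^2: L=2 ×118, L=4 ×88, L=6 ×4
  A^0: L=1 ×60, L=3 ×162, L=5 ×30
  A^-2: L=2 ×128, L=4 ×79, L=6 ×3
  A^-4: L=1 ×23, L=3 ×84, L=5 ×13
  A^-6: L=2 ×27, L=4 ×18
  A^-8: L=1 ×2, L=3 ×8
  A^-10: L=2 ×1
Each group contributes A^e * Σ count * d^(L-1):
Powers of d = -A^2 - A^-2: d^2 = A^4 + 2 + A^-4; d^3 = -A^6 - 3*A^2 - 3*A^-2 - A^-6; d^4 = A^8 + 4*A^4 + 6 + 4*A^-4 + A^-8; d^5 = -A^10 - 5*A^6 - 10*A^2 - 10*A^-2 - 5*A^-6 - A^-10.
  A^10 * (d^5) = -A^20 - 5*A^16 - 10*A^12 - 10*A^8 - 5*A^4 - 1
  A^8 * (10*d^4) = 10*A^16 + 40*A^12 + 60*A^8 + 40*A^4 + 10
  A^6 * (43*d^3 + 2*d^5) = -2*A^16 - 53*A^12 - 149*A^8 - 149*A^4 - 53 - 2*A^-4
  A^4 * (98*d^2 + 22*d^4) = 22*A^12 + 186*A^8 + 328*A^4 + 186 + 22*A^-4
  A^2 * (118*d + 88*d^3 + 4*d^5) = -4*A^12 - 108*A^8 - 422*A^4 - 422 - 108*A^-4 - 4*A^-8
  A^0 * (60 + 162*d^2 + 30*d^4) = 30*A^8 + 282*A^4 + 564 + 282*A^-4 + 30*A^-8
  A^-2 * (128*d + 79*d^3 + 3*d^5) = -3*A^8 - 94*A^4 - 395 - 395*A^-4 - 94*A^-8 - 3*A^-12
  A^-4 * (23 + 84*d^2 + 13*d^4) = 13*A^4 + 136 + 269*A^-4 + 136*A^-8 + 13*A^-12
  A^-6 * (27*d + 18*d^3) = -18 - 81*A^-4 - 81*A^-8 - 18*A^-12
  A^-8 * (2 + 8*d^2) = 8*A^-4 + 18*A^-8 + 8*A^-12
  A^-10 * (d) = -A^-8 - A^-12
Summing the groups: <K> = -A^20 + 3*A^16 - 5*A^12 + 6*A^8 - 7*A^4 + 7 - 5*A^-4 + 4*A^-8 - A^-12
Normalise by the writhe: (-A^3)^(-w) = (-A^3)^(4) = A^12, so f(A) = A^12 * <K> = -A^32 + 3*A^28 - 5*A^24 + 6*A^20 - 7*A^16 + 7*A^12 - 5*A^8 + 4*A^4 - 1.
Substitute A = t^(-1/4), i.e. A^e → t^(-e/4): V(t) = -1 + 4*t^-1 - 5*t^-2 + 7*t^-3 - 7*t^-4 + 6*t^-5 - 5*t^-6 + 3*t^-7 - t^-8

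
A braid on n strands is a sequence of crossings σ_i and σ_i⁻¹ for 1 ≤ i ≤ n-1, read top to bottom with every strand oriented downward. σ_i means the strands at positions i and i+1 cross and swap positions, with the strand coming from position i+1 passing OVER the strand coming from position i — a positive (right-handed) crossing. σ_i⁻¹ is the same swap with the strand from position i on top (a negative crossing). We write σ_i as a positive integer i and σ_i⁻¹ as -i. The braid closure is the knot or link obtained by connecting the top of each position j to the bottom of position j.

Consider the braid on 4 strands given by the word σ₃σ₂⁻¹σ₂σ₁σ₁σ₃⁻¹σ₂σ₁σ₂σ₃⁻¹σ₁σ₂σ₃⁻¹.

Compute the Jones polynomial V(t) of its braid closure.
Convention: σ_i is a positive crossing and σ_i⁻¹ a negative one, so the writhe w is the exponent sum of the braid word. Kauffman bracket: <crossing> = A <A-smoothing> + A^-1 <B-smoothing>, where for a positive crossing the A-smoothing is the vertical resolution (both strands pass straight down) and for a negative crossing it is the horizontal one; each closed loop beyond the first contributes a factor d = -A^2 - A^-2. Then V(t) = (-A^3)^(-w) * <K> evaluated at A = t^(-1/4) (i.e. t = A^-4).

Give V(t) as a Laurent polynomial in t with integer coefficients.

-t^7 + 2*t^6 - 2*t^5 + 2*t^4 - 2*t^3 + 2*t^2 - t + 1

Derivation:
The presented braid s3 s2^-1 s2 s1 s1 s3^-1 s2 s1 s2 s3^-1 s1 s2 s3^-1 on 4 strands reduces by inverse Markov moves (closure unchanged at each step):
  Deconjugate: the word is γ·β·γ⁻¹ with γ = s3 s2^-1 (prefix) and γ⁻¹ = s2 s3^-1 (suffix); strip both.
Reduced to β = s2 s1 s1 s3^-1 s2 s1 s2 s3^-1 s1 on 4 strands, 9 crossings.
Compute on β:
Braid: s2 s1 s1 s3^-1 s2 s1 s2 s3^-1 s1 on 4 strands, 9 crossings.
Writhe w = (#positive) - (#negative) = 7 - 2 = 5.
Computing the Kauffman bracket via state sum. There are 2^9 = 512 states.
Smooth each crossing (0=||, 1=⌣⌢); contribution A^(Σ sign_k(1-2s_k)) * d^(L-1).
Tabulate the states by total A-exponent and number of loops L (A-exp: L × count):
  A^9: L=4 ×1
  A^7: L=3 ×9
  A^5: L=2 ×28, L=4 ×8
  A^3: L=1 ×32, L=3 ×48, L=5 ×4
  A^1: L=2 ×91, L=4 ×34, L=6 ×1
  A^-1: L=1 ×23, L=3 ×92, L=5 ×11
  A^-3: L=2 ×43, L=4 ×40, L=6 ×1
  A^-5: L=1 ×4, L=3 ×26, L=5 ×6
  A^-7: L=2 ×4, L=4 ×5
  A^-9: L=3 ×1
Each group contributes A^e * Σ count * d^(L-1):
Powers of d = -A^2 - A^-2: d^2 = A^4 + 2 + A^-4; d^3 = -A^6 - 3*A^2 - 3*A^-2 - A^-6; d^4 = A^8 + 4*A^4 + 6 + 4*A^-4 + A^-8; d^5 = -A^10 - 5*A^6 - 10*A^2 - 10*A^-2 - 5*A^-6 - A^-10.
  A^9 * (d^3) = -A^15 - 3*A^11 - 3*A^7 - A^3
  A^7 * (9*d^2) = 9*A^11 + 18*A^7 + 9*A^3
  A^5 * (28*d + 8*d^3) = -8*A^11 - 52*A^7 - 52*A^3 - 8*A^-1
  A^3 * (32 + 48*d^2 + 4*d^4) = 4*A^11 + 64*A^7 + 152*A^3 + 64*A^-1 + 4*A^-5
  A^1 * (91*d + 34*d^3 + d^5) = -A^11 - 39*A^7 - 203*A^3 - 203*A^-1 - 39*A^-5 - A^-9
  A^-1 * (23 + 92*d^2 + 11*d^4) = 11*A^7 + 136*A^3 + 273*A^-1 + 136*A^-5 + 11*A^-9
  A^-3 * (43*d + 40*d^3 + d^5) = -A^7 - 45*A^3 - 173*A^-1 - 173*A^-5 - 45*A^-9 - A^-13
  A^-5 * (4 + 26*d^2 + 6*d^4) = 6*A^3 + 50*A^-1 + 92*A^-5 + 50*A^-9 + 6*A^-13
  A^-7 * (4*d + 5*d^3) = -5*A^-1 - 19*A^-5 - 19*A^-9 - 5*A^-13
  A^-9 * (d^2) = A^-5 + 2*A^-9 + A^-13
Summing the groups: <K> = -A^15 + A^11 - 2*A^7 + 2*A^3 - 2*A^-1 + 2*A^-5 - 2*A^-9 + A^-13
Normalise by the writhe: (-A^3)^(-w) = (-A^3)^(-5) = -A^-15, so f(A) = -A^-15 * <K> = 1 - A^-4 + 2*A^-8 - 2*A^-12 + 2*A^-16 - 2*A^-20 + 2*A^-24 - A^-28.
Substitute A = t^(-1/4), i.e. A^e → t^(-e/4): V(t) = -t^7 + 2*t^6 - 2*t^5 + 2*t^4 - 2*t^3 + 2*t^2 - t + 1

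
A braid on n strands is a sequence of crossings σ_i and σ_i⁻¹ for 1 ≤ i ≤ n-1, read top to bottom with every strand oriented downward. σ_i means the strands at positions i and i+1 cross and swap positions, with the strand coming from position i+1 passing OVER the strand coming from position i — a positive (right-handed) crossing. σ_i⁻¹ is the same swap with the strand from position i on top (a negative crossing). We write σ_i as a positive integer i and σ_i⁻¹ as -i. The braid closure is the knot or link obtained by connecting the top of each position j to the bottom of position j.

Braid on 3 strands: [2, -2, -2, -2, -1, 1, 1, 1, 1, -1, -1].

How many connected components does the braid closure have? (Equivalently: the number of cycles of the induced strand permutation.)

Track the strand permutation on 3 strands, starting from identity.
  step 1: s2 swaps positions 2,3 -> [1 3 2]
  step 2: s2^-1 swaps positions 2,3 -> [1 2 3]
  step 3: s2^-1 swaps positions 2,3 -> [1 3 2]
  step 4: s2^-1 swaps positions 2,3 -> [1 2 3]
  step 5: s1^-1 swaps positions 1,2 -> [2 1 3]
  step 6: s1 swaps positions 1,2 -> [1 2 3]
  step 7: s1 swaps positions 1,2 -> [2 1 3]
  step 8: s1 swaps positions 1,2 -> [1 2 3]
  step 9: s1 swaps positions 1,2 -> [2 1 3]
  step 10: s1^-1 swaps positions 1,2 -> [1 2 3]
  step 11: s1^-1 swaps positions 1,2 -> [2 1 3]
Final permutation (position -> original strand): [2 1 3]
Closure components = cycle count of this permutation = 2.

Answer: 2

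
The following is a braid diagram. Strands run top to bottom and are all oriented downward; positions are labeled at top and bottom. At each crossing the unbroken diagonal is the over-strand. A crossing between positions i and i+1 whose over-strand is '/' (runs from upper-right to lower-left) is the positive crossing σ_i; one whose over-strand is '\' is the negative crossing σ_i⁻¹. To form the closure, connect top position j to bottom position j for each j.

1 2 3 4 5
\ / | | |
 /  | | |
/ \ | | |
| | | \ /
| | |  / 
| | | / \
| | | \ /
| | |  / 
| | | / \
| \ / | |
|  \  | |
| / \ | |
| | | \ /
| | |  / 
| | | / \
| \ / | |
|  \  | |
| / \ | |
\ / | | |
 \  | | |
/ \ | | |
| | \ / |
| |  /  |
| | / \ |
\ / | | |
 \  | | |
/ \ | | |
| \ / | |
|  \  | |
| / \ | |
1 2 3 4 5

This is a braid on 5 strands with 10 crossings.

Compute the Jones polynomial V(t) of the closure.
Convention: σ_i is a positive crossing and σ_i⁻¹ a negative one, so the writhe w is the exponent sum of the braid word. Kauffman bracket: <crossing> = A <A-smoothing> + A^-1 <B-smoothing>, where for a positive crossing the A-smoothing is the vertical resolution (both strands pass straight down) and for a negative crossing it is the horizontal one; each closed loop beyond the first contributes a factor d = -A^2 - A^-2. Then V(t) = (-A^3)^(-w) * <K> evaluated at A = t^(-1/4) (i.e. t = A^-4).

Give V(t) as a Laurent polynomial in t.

-t^3 + 2*t^2 - 3*t + 4 - 3*t^-1 + 4*t^-2 - 2*t^-3 + t^-4 - t^-5

Derivation:
Reading the diagram top to bottom ('/'-over between positions i,i+1 = s_i, '\'-over = s_i^-1): braid word = s1 s4 s4 s2^-1 s4 s2^-1 s1^-1 s3 s1^-1 s2^-1.
Braid: s1 s4 s4 s2^-1 s4 s2^-1 s1^-1 s3 s1^-1 s2^-1 on 5 strands, 10 crossings.
Writhe w = (#positive) - (#negative) = 5 - 5 = 0.
Enumerate smoothing states for the bracket polynomial. There are 2^10 = 1024 states.
Smooth each crossing (0=||, 1=⌣⌢); contribution A^(Σ sign_k(1-2s_k)) * d^(L-1).
Tabulate the states by total A-exponent and number of loops L (A-exp: L × count):
  A^10: L=6 ×1
  A^8: L=5 ×10
  A^6: L=4 ×40, L=6 ×5
  A^4: L=3 ×80, L=5 ×39, L=7 ×1
  A^2: L=2 ×79, L=4 ×117, L=6 ×14
  A^0: L=1 ×30, L=3 ×158, L=5 ×62, L=7 ×2
  A^-2: L=2 ×84, L=4 ×111, L=6 ×15
  A^-4: L=1 ×9, L=3 ×74, L=5 ×36, L=7 ×1
  A^-6: L=2 ×12, L=4 ×29, L=6 ×4
  A^-8: L=3 ×6, L=5 ×4
  A^-10: L=4 ×1
Each group contributes A^e * Σ count * d^(L-1):
Powers of d = -A^2 - A^-2: d^2 = A^4 + 2 + A^-4; d^3 = -A^6 - 3*A^2 - 3*A^-2 - A^-6; d^4 = A^8 + 4*A^4 + 6 + 4*A^-4 + A^-8; d^5 = -A^10 - 5*A^6 - 10*A^2 - 10*A^-2 - 5*A^-6 - A^-10; d^6 = A^12 + 6*A^8 + 15*A^4 + 20 + 15*A^-4 + 6*A^-8 + A^-12.
  A^10 * (d^5) = -A^20 - 5*A^16 - 10*A^12 - 10*A^8 - 5*A^4 - 1
  A^8 * (10*d^4) = 10*A^16 + 40*A^12 + 60*A^8 + 40*A^4 + 10
  A^6 * (40*d^3 + 5*d^5) = -5*A^16 - 65*A^12 - 170*A^8 - 170*A^4 - 65 - 5*A^-4
  A^4 * (80*d^2 + 39*d^4 + d^6) = A^16 + 45*A^12 + 251*A^8 + 414*A^4 + 251 + 45*A^-4 + A^-8
  A^2 * (79*d + 117*d^3 + 14*d^5) = -14*A^12 - 187*A^8 - 570*A^4 - 570 - 187*A^-4 - 14*A^-8
  A^0 * (30 + 158*d^2 + 62*d^4 + 2*d^6) = 2*A^12 + 74*A^8 + 436*A^4 + 758 + 436*A^-4 + 74*A^-8 + 2*A^-12
  A^-2 * (84*d + 111*d^3 + 15*d^5) = -15*A^8 - 186*A^4 - 567 - 567*A^-4 - 186*A^-8 - 15*A^-12
  A^-4 * (9 + 74*d^2 + 36*d^4 + d^6) = A^8 + 42*A^4 + 233 + 393*A^-4 + 233*A^-8 + 42*A^-12 + A^-16
  A^-6 * (12*d + 29*d^3 + 4*d^5) = -4*A^4 - 49 - 139*A^-4 - 139*A^-8 - 49*A^-12 - 4*A^-16
  A^-8 * (6*d^2 + 4*d^4) = 4 + 22*A^-4 + 36*A^-8 + 22*A^-12 + 4*A^-16
  A^-10 * (d^3) = -A^-4 - 3*A^-8 - 3*A^-12 - A^-16
Summing the groups: <K> = -A^20 + A^16 - 2*A^12 + 4*A^8 - 3*A^4 + 4 - 3*A^-4 + 2*A^-8 - A^-12
Normalise by the writhe: (-A^3)^(-w) = (-A^3)^(0) = 1, so f(A) = 1 * <K> = -A^20 + A^16 - 2*A^12 + 4*A^8 - 3*A^4 + 4 - 3*A^-4 + 2*A^-8 - A^-12.
Substitute A = t^(-1/4), i.e. A^e → t^(-e/4): V(t) = -t^3 + 2*t^2 - 3*t + 4 - 3*t^-1 + 4*t^-2 - 2*t^-3 + t^-4 - t^-5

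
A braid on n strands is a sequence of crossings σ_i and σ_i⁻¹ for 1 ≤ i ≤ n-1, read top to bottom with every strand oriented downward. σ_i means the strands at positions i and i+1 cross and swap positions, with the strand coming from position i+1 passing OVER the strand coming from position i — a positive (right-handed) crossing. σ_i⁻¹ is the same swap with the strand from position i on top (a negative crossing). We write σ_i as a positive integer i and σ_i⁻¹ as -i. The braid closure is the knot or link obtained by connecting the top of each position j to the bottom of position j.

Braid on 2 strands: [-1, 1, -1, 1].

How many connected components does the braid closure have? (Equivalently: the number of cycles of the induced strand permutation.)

2

Derivation:
Track the strand permutation on 2 strands, starting from identity.
  step 1: s1^-1 swaps positions 1,2 -> [2 1]
  step 2: s1 swaps positions 1,2 -> [1 2]
  step 3: s1^-1 swaps positions 1,2 -> [2 1]
  step 4: s1 swaps positions 1,2 -> [1 2]
Final permutation (position -> original strand): [1 2]
Closure components = cycle count of this permutation = 2.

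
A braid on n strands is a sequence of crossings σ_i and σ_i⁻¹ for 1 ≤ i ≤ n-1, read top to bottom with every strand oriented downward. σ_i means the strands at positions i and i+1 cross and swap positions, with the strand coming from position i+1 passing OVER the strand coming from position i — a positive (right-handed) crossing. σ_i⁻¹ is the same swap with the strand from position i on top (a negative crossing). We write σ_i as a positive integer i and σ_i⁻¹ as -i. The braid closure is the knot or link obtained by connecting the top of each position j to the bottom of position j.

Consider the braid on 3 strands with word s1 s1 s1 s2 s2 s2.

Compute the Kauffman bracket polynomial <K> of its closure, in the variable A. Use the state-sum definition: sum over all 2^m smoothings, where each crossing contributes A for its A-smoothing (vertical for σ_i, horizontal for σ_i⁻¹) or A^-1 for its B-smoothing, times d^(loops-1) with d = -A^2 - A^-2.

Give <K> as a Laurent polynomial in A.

A^10 + 2*A^2 - 2*A^-2 + A^-6 - 2*A^-10 + A^-14

Derivation:
Braid: s1 s1 s1 s2 s2 s2 on 3 strands, 6 crossings.
Writhe w = (#positive) - (#negative) = 6 - 0 = 6.
Computing the Kauffman bracket via state sum. There are 2^6 = 64 states.
For each crossing: s=0 is the vertical smoothing, s=1 horizontal. Crossing k contributes A^(sign_k * (1 - 2*s_k)); loop factor d = -A^2 - A^-2.
Tabulate the states by total A-exponent and number of loops L (A-exp: L × count):
  A^6: L=3 ×1
  A^4: L=2 ×6
  A^2: L=1 ×9, L=3 ×6
  A^0: L=2 ×18, L=4 ×2
  A^-2: L=3 ×15
  A^-4: L=4 ×6
  A^-6: L=5 ×1
Each group contributes A^e * Σ count * d^(L-1):
Powers of d = -A^2 - A^-2: d^2 = A^4 + 2 + A^-4; d^3 = -A^6 - 3*A^2 - 3*A^-2 - A^-6; d^4 = A^8 + 4*A^4 + 6 + 4*A^-4 + A^-8.
  A^6 * (d^2) = A^10 + 2*A^6 + A^2
  A^4 * (6*d) = -6*A^6 - 6*A^2
  A^2 * (9 + 6*d^2) = 6*A^6 + 21*A^2 + 6*A^-2
  A^0 * (18*d + 2*d^3) = -2*A^6 - 24*A^2 - 24*A^-2 - 2*A^-6
  A^-2 * (15*d^2) = 15*A^2 + 30*A^-2 + 15*A^-6
  A^-4 * (6*d^3) = -6*A^2 - 18*A^-2 - 18*A^-6 - 6*A^-10
  A^-6 * (d^4) = A^2 + 4*A^-2 + 6*A^-6 + 4*A^-10 + A^-14
Summing the groups: <K> = A^10 + 2*A^2 - 2*A^-2 + A^-6 - 2*A^-10 + A^-14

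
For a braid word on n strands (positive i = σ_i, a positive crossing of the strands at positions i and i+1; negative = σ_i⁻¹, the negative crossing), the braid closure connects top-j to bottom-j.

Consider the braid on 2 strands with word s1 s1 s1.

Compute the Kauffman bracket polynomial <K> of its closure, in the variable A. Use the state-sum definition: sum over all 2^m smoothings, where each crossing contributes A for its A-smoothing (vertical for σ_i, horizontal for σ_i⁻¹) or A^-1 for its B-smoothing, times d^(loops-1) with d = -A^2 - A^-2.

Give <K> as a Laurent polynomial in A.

Braid: s1 s1 s1 on 2 strands, 3 crossings.
Writhe w = (#positive) - (#negative) = 3 - 0 = 3.
Computing the Kauffman bracket via state sum. There are 2^3 = 8 states.
Smooth each crossing (0=||, 1=⌣⌢); contribution A^(Σ sign_k(1-2s_k)) * d^(L-1).
  state 000: A-exp=+3, loops=2, term = A^3 * d^1
  state 001: A-exp=+1, loops=1, term = A^1 * d^0
  state 010: A-exp=+1, loops=1, term = A^1 * d^0
  state 011: A-exp=-1, loops=2, term = A^-1 * d^1
  state 100: A-exp=+1, loops=1, term = A^1 * d^0
  state 101: A-exp=-1, loops=2, term = A^-1 * d^1
  state 110: A-exp=-1, loops=2, term = A^-1 * d^1
  state 111: A-exp=-3, loops=3, term = A^-3 * d^2
Collect the terms by A-exponent (count of states per loop number):
Powers of d = -A^2 - A^-2: d^2 = A^4 + 2 + A^-4.
  A^3 * (d) = -A^5 - A
  A^1 * (3) = 3*A
  A^-1 * (3*d) = -3*A - 3*A^-3
  A^-3 * (d^2) = A + 2*A^-3 + A^-7
Summing the groups: <K> = -A^5 - A^-3 + A^-7

Answer: -A^5 - A^-3 + A^-7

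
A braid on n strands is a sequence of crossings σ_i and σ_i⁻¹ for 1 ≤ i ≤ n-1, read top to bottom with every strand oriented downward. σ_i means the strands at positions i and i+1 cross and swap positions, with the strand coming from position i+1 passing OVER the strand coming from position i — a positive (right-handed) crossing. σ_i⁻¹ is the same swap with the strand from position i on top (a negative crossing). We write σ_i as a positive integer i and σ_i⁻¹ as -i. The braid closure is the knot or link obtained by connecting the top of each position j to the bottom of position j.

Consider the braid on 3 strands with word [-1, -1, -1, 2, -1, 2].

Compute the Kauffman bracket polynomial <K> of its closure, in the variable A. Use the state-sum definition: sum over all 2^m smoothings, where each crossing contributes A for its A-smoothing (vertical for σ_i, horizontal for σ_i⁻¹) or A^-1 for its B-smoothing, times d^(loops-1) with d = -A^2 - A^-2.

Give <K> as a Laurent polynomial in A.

A^14 - 2*A^10 + 2*A^6 - 2*A^2 + 2*A^-2 - A^-6 + A^-10

Derivation:
Braid: s1^-1 s1^-1 s1^-1 s2 s1^-1 s2 on 3 strands, 6 crossings.
Writhe w = (#positive) - (#negative) = 2 - 4 = -2.
Computing the Kauffman bracket via state sum. There are 2^6 = 64 states.
For each crossing: s=0 is the vertical smoothing, s=1 horizontal. Crossing k contributes A^(sign_k * (1 - 2*s_k)); loop factor d = -A^2 - A^-2.
Tabulate the states by total A-exponent and number of loops L (A-exp: L × count):
  A^6: L=5 ×1
  A^4: L=4 ×6
  A^2: L=3 ×15
  A^0: L=2 ×19, L=4 ×1
  A^-2: L=1 ×11, L=3 ×4
  A^-4: L=2 ×6
  A^-6: L=3 ×1
Each group contributes A^e * Σ count * d^(L-1):
Powers of d = -A^2 - A^-2: d^2 = A^4 + 2 + A^-4; d^3 = -A^6 - 3*A^2 - 3*A^-2 - A^-6; d^4 = A^8 + 4*A^4 + 6 + 4*A^-4 + A^-8.
  A^6 * (d^4) = A^14 + 4*A^10 + 6*A^6 + 4*A^2 + A^-2
  A^4 * (6*d^3) = -6*A^10 - 18*A^6 - 18*A^2 - 6*A^-2
  A^2 * (15*d^2) = 15*A^6 + 30*A^2 + 15*A^-2
  A^0 * (19*d + d^3) = -A^6 - 22*A^2 - 22*A^-2 - A^-6
  A^-2 * (11 + 4*d^2) = 4*A^2 + 19*A^-2 + 4*A^-6
  A^-4 * (6*d) = -6*A^-2 - 6*A^-6
  A^-6 * (d^2) = A^-2 + 2*A^-6 + A^-10
Summing the groups: <K> = A^14 - 2*A^10 + 2*A^6 - 2*A^2 + 2*A^-2 - A^-6 + A^-10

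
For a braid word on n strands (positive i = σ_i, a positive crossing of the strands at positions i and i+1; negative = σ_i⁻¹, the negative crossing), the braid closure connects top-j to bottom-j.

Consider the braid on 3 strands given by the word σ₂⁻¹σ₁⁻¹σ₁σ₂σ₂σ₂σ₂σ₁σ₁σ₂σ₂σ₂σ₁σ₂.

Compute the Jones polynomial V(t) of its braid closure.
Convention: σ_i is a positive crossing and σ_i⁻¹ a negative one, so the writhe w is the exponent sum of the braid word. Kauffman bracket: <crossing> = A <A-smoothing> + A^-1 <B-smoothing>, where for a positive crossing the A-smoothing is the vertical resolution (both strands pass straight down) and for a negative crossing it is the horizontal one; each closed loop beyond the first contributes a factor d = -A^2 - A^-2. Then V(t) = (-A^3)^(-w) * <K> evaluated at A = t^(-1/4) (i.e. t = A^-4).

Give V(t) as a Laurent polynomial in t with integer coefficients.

-t^12 + t^11 - t^10 + t^9 - t^8 + t^6 + t^4

Derivation:
The presented braid s2^-1 s1^-1 s1 s2 s2 s2 s2 s1 s1 s2 s2 s2 s1 s2 on 3 strands reduces by inverse Markov moves (closure unchanged at each step):
  Deconjugate: the word is γ·β·γ⁻¹ with γ = s2^-1 (prefix) and γ⁻¹ = s2 (suffix); strip both.
  Deconjugate: the word is γ·β·γ⁻¹ with γ = s1^-1 (prefix) and γ⁻¹ = s1 (suffix); strip both.
Reduced to β = s1 s2 s2 s2 s2 s1 s1 s2 s2 s2 on 3 strands, 10 crossings.
Compute on β:
Braid: s1 s2 s2 s2 s2 s1 s1 s2 s2 s2 on 3 strands, 10 crossings.
Writhe w = (#positive) - (#negative) = 10 - 0 = 10.
State-sum expansion of <K>. There are 2^10 = 1024 states.
Each crossing splits two ways (0=vertical, 1=horizontal). The state's weight is A^(#A-smoothings - #B-smoothings) * d^(loops - 1).
Tabulate the states by total A-exponent and number of loops L (A-exp: L × count):
  A^10: L=3 ×1
  A^8: L=2 ×10
  A^6: L=1 ×21, L=3 ×24
  A^4: L=2 ×84, L=4 ×36
  A^2: L=1 ×24, L=3 ×151, L=5 ×35
  A^0: L=2 ×72, L=4 ×159, L=6 ×21
  A^-2: L=3 ×98, L=5 ×105, L=7 ×7
  A^-4: L=4 ×76, L=6 ×43, L=8 ×1
  A^-6: L=5 ×35, L=7 ×10
  A^-8: L=6 ×9, L=8 ×1
  A^-10: L=7 ×1
Each group contributes A^e * Σ count * d^(L-1):
Powers of d = -A^2 - A^-2: d^2 = A^4 + 2 + A^-4; d^3 = -A^6 - 3*A^2 - 3*A^-2 - A^-6; d^4 = A^8 + 4*A^4 + 6 + 4*A^-4 + A^-8; d^5 = -A^10 - 5*A^6 - 10*A^2 - 10*A^-2 - 5*A^-6 - A^-10; d^6 = A^12 + 6*A^8 + 15*A^4 + 20 + 15*A^-4 + 6*A^-8 + A^-12; d^7 = -A^14 - 7*A^10 - 21*A^6 - 35*A^2 - 35*A^-2 - 21*A^-6 - 7*A^-10 - A^-14.
  A^10 * (d^2) = A^14 + 2*A^10 + A^6
  A^8 * (10*d) = -10*A^10 - 10*A^6
  A^6 * (21 + 24*d^2) = 24*A^10 + 69*A^6 + 24*A^2
  A^4 * (84*d + 36*d^3) = -36*A^10 - 192*A^6 - 192*A^2 - 36*A^-2
  A^2 * (24 + 151*d^2 + 35*d^4) = 35*A^10 + 291*A^6 + 536*A^2 + 291*A^-2 + 35*A^-6
  A^0 * (72*d + 159*d^3 + 21*d^5) = -21*A^10 - 264*A^6 - 759*A^2 - 759*A^-2 - 264*A^-6 - 21*A^-10
  A^-2 * (98*d^2 + 105*d^4 + 7*d^6) = 7*A^10 + 147*A^6 + 623*A^2 + 966*A^-2 + 623*A^-6 + 147*A^-10 + 7*A^-14
  A^-4 * (76*d^3 + 43*d^5 + d^7) = -A^10 - 50*A^6 - 312*A^2 - 693*A^-2 - 693*A^-6 - 312*A^-10 - 50*A^-14 - A^-18
  A^-6 * (35*d^4 + 10*d^6) = 10*A^6 + 95*A^2 + 290*A^-2 + 410*A^-6 + 290*A^-10 + 95*A^-14 + 10*A^-18
  A^-8 * (9*d^5 + d^7) = -A^6 - 16*A^2 - 66*A^-2 - 125*A^-6 - 125*A^-10 - 66*A^-14 - 16*A^-18 - A^-22
  A^-10 * (d^6) = A^2 + 6*A^-2 + 15*A^-6 + 20*A^-10 + 15*A^-14 + 6*A^-18 + A^-22
Summing the groups: <K> = A^14 + A^6 - A^-2 + A^-6 - A^-10 + A^-14 - A^-18
Normalise by the writhe: (-A^3)^(-w) = (-A^3)^(-10) = A^-30, so f(A) = A^-30 * <K> = A^-16 + A^-24 - A^-32 + A^-36 - A^-40 + A^-44 - A^-48.
Substitute A = t^(-1/4), i.e. A^e → t^(-e/4): V(t) = -t^12 + t^11 - t^10 + t^9 - t^8 + t^6 + t^4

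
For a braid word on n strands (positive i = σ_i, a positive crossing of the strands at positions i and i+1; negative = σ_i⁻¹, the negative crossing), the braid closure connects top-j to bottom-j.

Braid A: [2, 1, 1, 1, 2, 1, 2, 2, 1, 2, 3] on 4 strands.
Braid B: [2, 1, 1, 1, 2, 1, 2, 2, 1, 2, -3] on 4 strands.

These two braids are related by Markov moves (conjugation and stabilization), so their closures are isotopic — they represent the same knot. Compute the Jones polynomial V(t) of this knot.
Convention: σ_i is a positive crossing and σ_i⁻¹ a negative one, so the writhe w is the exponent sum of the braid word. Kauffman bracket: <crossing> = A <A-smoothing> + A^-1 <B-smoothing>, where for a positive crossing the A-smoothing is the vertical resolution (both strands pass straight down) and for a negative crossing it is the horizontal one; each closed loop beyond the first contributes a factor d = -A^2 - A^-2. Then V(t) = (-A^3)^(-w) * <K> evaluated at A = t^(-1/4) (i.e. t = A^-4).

Markov-equivalent braids have isotopic closures, hence identical knot invariants. Strip the Markov moves from each word to reach a common short braid β, then compute V(t) once on β.
Braid A: s2 s1 s1 s1 s2 s1 s2 s2 s1 s2 s3 on 4 strands reduces by inverse Markov moves (closure unchanged at each step):
  Destabilize: the word has the form β·s3 where s3 occurs only as the final letter (β ∈ B_3); drop it and the last strand → 3 strands.
Reduced to β = s2 s1 s1 s1 s2 s1 s2 s2 s1 s2 on 3 strands, 10 crossings.
Braid B: s2 s1 s1 s1 s2 s1 s2 s2 s1 s2 s3^-1 on 4 strands reduces by inverse Markov moves (closure unchanged at each step):
  Destabilize: the word has the form β·s3^-1 where s3^-1 occurs only as the final letter (β ∈ B_3); drop it and the last strand → 3 strands.
Reduced to β = s2 s1 s1 s1 s2 s1 s2 s2 s1 s2 on 3 strands, 10 crossings.
Both give the same β = s2 s1 s1 s1 s2 s1 s2 s2 s1 s2 on 3 strands, so one state sum suffices:
Braid: s2 s1 s1 s1 s2 s1 s2 s2 s1 s2 on 3 strands, 10 crossings.
Writhe w = (#positive) - (#negative) = 10 - 0 = 10.
Computing the Kauffman bracket via state sum. There are 2^10 = 1024 states.
For each crossing: s=0 is the vertical smoothing, s=1 horizontal. Crossing k contributes A^(sign_k * (1 - 2*s_k)); loop factor d = -A^2 - A^-2.
Tabulate the states by total A-exponent and number of loops L (A-exp: L × count):
  A^10: L=3 ×1
  A^8: L=2 ×10
  A^6: L=1 ×25, L=3 ×20
  A^4: L=2 ×100, L=4 ×20
  A^2: L=1 ×36, L=3 ×164, L=5 ×10
  A^0: L=2 ×108, L=4 ×142, L=6 ×2
  A^-2: L=1 ×12, L=3 ×129, L=5 ×69
  A^-4: L=2 ×24, L=4 ×78, L=6 ×18
  A^-6: L=3 ×19, L=5 ×24, L=7 ×2
  A^-8: L=4 ×7, L=6 ×3
  A^-10: L=5 ×1
Each group contributes A^e * Σ count * d^(L-1):
Powers of d = -A^2 - A^-2: d^2 = A^4 + 2 + A^-4; d^3 = -A^6 - 3*A^2 - 3*A^-2 - A^-6; d^4 = A^8 + 4*A^4 + 6 + 4*A^-4 + A^-8; d^5 = -A^10 - 5*A^6 - 10*A^2 - 10*A^-2 - 5*A^-6 - A^-10; d^6 = A^12 + 6*A^8 + 15*A^4 + 20 + 15*A^-4 + 6*A^-8 + A^-12.
  A^10 * (d^2) = A^14 + 2*A^10 + A^6
  A^8 * (10*d) = -10*A^10 - 10*A^6
  A^6 * (25 + 20*d^2) = 20*A^10 + 65*A^6 + 20*A^2
  A^4 * (100*d + 20*d^3) = -20*A^10 - 160*A^6 - 160*A^2 - 20*A^-2
  A^2 * (36 + 164*d^2 + 10*d^4) = 10*A^10 + 204*A^6 + 424*A^2 + 204*A^-2 + 10*A^-6
  A^0 * (108*d + 142*d^3 + 2*d^5) = -2*A^10 - 152*A^6 - 554*A^2 - 554*A^-2 - 152*A^-6 - 2*A^-10
  A^-2 * (12 + 129*d^2 + 69*d^4) = 69*A^6 + 405*A^2 + 684*A^-2 + 405*A^-6 + 69*A^-10
  A^-4 * (24*d + 78*d^3 + 18*d^5) = -18*A^6 - 168*A^2 - 438*A^-2 - 438*A^-6 - 168*A^-10 - 18*A^-14
  A^-6 * (19*d^2 + 24*d^4 + 2*d^6) = 2*A^6 + 36*A^2 + 145*A^-2 + 222*A^-6 + 145*A^-10 + 36*A^-14 + 2*A^-18
  A^-8 * (7*d^3 + 3*d^5) = -3*A^2 - 22*A^-2 - 51*A^-6 - 51*A^-10 - 22*A^-14 - 3*A^-18
  A^-10 * (d^4) = A^-2 + 4*A^-6 + 6*A^-10 + 4*A^-14 + A^-18
Summing the groups: <K> = A^14 + A^6 - A^-10
Normalise by the writhe: (-A^3)^(-w) = (-A^3)^(-10) = A^-30, so f(A) = A^-30 * <K> = A^-16 + A^-24 - A^-40.
Substitute A = t^(-1/4), i.e. A^e → t^(-e/4): V(t) = -t^10 + t^6 + t^4

Answer: -t^10 + t^6 + t^4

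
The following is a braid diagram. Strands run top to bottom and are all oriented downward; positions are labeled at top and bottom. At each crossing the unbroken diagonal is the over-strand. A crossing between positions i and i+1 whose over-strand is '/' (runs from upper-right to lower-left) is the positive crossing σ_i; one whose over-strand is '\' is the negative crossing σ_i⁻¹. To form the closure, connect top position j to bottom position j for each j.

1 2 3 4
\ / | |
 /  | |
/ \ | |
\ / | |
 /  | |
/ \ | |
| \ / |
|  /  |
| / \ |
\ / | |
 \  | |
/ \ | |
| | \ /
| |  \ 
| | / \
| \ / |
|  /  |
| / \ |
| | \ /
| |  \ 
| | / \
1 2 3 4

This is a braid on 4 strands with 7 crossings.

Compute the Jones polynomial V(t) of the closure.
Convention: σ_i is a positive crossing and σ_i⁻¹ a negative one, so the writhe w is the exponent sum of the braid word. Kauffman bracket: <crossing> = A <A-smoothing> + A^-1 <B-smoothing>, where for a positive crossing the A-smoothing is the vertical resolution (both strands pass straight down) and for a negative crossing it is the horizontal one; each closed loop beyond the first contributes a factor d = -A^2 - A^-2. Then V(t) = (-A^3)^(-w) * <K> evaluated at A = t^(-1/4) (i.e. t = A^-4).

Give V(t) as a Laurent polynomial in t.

Reading the diagram top to bottom ('/'-over between positions i,i+1 = s_i, '\'-over = s_i^-1): braid word = s1 s1 s2 s1^-1 s3^-1 s2 s3^-1.
Braid: s1 s1 s2 s1^-1 s3^-1 s2 s3^-1 on 4 strands, 7 crossings.
Writhe w = (#positive) - (#negative) = 4 - 3 = 1.
Enumerate smoothing states for the bracket polynomial. There are 2^7 = 128 states.
Smooth each crossing (0=||, 1=⌣⌢); contribution A^(Σ sign_k(1-2s_k)) * d^(L-1).
Tabulate the states by total A-exponent and number of loops L (A-exp: L × count):
  A^7: L=3 ×1
  A^5: L=2 ×4, L=4 ×3
  A^3: L=1 ×5, L=3 ×15, L=5 ×1
  A^1: L=2 ×27, L=4 ×8
  A^-1: L=1 ×14, L=3 ×20, L=5 ×1
  A^-3: L=2 ×17, L=4 ×4
  A^-5: L=3 ×7
  A^-7: L=4 ×1
Each group contributes A^e * Σ count * d^(L-1):
Powers of d = -A^2 - A^-2: d^2 = A^4 + 2 + A^-4; d^3 = -A^6 - 3*A^2 - 3*A^-2 - A^-6; d^4 = A^8 + 4*A^4 + 6 + 4*A^-4 + A^-8.
  A^7 * (d^2) = A^11 + 2*A^7 + A^3
  A^5 * (4*d + 3*d^3) = -3*A^11 - 13*A^7 - 13*A^3 - 3*A^-1
  A^3 * (5 + 15*d^2 + d^4) = A^11 + 19*A^7 + 41*A^3 + 19*A^-1 + A^-5
  A^1 * (27*d + 8*d^3) = -8*A^7 - 51*A^3 - 51*A^-1 - 8*A^-5
  A^-1 * (14 + 20*d^2 + d^4) = A^7 + 24*A^3 + 60*A^-1 + 24*A^-5 + A^-9
  A^-3 * (17*d + 4*d^3) = -4*A^3 - 29*A^-1 - 29*A^-5 - 4*A^-9
  A^-5 * (7*d^2) = 7*A^-1 + 14*A^-5 + 7*A^-9
  A^-7 * (d^3) = -A^-1 - 3*A^-5 - 3*A^-9 - A^-13
Summing the groups: <K> = -A^11 + A^7 - 2*A^3 + 2*A^-1 - A^-5 + A^-9 - A^-13
Normalise by the writhe: (-A^3)^(-w) = (-A^3)^(-1) = -A^-3, so f(A) = -A^-3 * <K> = A^8 - A^4 + 2 - 2*A^-4 + A^-8 - A^-12 + A^-16.
Substitute A = t^(-1/4), i.e. A^e → t^(-e/4): V(t) = t^4 - t^3 + t^2 - 2*t + 2 - t^-1 + t^-2

Answer: t^4 - t^3 + t^2 - 2*t + 2 - t^-1 + t^-2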